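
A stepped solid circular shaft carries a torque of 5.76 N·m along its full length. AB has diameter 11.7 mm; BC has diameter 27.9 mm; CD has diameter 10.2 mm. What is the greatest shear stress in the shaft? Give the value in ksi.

4.01 ksi

Under the same torque, τ_max = 16T/(πd³) is largest where d is smallest — segment CD (d = 10.2 mm).
τ_max = 16·5.760/(π·(0.0102)³) = 2.764×10^7 Pa.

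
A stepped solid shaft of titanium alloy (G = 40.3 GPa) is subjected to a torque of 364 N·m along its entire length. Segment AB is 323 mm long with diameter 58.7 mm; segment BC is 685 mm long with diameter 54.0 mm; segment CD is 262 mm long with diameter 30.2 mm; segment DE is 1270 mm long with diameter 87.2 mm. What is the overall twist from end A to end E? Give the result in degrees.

J_AB = π(0.0587)⁴/32 = 1.17×10^-6 m⁴; J_BC = π(0.0540)⁴/32 = 8.35×10^-7 m⁴; J_CD = π(0.0302)⁴/32 = 8.17×10^-8 m⁴; J_DE = π(0.0872)⁴/32 = 5.68×10^-6 m⁴.
θ = (T/G)·Σ L_i/J_i = (364.0/40.3×10⁹)·(0.323/1.17×10^-6 + 0.685/8.35×10^-7 + 0.262/8.17×10^-8 + 1.27/5.68×10^-6) = 0.04091 rad.

2.34°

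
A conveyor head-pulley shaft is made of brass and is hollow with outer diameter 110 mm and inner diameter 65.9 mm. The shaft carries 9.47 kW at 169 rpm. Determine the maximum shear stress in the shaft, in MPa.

2.35 MPa

ω = 2π·169/60 = 17.70 rad/s, so T = P/ω = 9.47×10³ / 17.70 = 535.1 N·m.
J = π(d_o⁴ − d_i⁴)/32 = π(0.110⁴ − 0.0659⁴)/32 = 1.252×10^-5 m⁴.
τ_max = T·r/J = 535.1 × 0.0550 / 1.252×10^-5 = 2.350×10^6 Pa.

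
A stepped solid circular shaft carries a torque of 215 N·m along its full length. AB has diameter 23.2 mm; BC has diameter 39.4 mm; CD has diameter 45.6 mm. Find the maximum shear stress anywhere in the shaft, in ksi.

Under the same torque, τ_max = 16T/(πd³) is largest where d is smallest — segment AB (d = 23.2 mm).
τ_max = 16·215.0/(π·(0.0232)³) = 8.769×10^7 Pa.

12.7 ksi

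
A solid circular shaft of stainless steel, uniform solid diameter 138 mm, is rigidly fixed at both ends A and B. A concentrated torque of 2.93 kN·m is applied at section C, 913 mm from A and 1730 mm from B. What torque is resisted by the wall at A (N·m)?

1920 N·m

With uniform GJ and both ends fixed, compatibility θ_AC = θ_CB gives T_A·a = T_B·b, together with T_A + T_B = T₀.
T_A = T₀·b/(a+b) = 2930·1730/2643 = 1918 N·m; T_B = 1012 N·m.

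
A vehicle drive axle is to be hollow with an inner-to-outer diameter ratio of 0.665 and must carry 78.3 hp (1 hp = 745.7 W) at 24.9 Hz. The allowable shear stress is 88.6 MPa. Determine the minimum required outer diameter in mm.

ω = 2π·24.9 = 156.5 rad/s, so T = P/ω = 78.3×745.7 / 156.5 = 373.2 N·m.
For a hollow shaft with d_i/d_o = 0.665: τ_max = 16T/(π d_o³ (1−k⁴)), so d_o = [16T/(π τ_allow (1−k⁴))]^(1/3) = [16·373.2/(π·8.86×10^7·0.8044)]^(1/3) = 0.02988 m.

29.9 mm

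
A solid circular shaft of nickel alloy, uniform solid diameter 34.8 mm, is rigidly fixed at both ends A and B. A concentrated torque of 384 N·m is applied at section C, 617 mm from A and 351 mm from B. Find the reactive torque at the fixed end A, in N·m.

With uniform GJ and both ends fixed, compatibility θ_AC = θ_CB gives T_A·a = T_B·b, together with T_A + T_B = T₀.
T_A = T₀·b/(a+b) = 384.0·351/968.0 = 139.2 N·m; T_B = 244.8 N·m.

139 N·m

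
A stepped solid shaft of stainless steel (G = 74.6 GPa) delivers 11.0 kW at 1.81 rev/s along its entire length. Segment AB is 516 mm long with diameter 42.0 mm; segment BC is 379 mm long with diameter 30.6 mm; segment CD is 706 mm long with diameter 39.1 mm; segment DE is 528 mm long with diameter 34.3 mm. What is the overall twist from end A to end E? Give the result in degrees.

ω = 2π·1.81 = 11.37 rad/s, so T = P/ω = 11.0×10³ / 11.37 = 967.2 N·m.
J_AB = π(0.0420)⁴/32 = 3.05×10^-7 m⁴; J_BC = π(0.0306)⁴/32 = 8.61×10^-8 m⁴; J_CD = π(0.0391)⁴/32 = 2.29×10^-7 m⁴; J_DE = π(0.0343)⁴/32 = 1.36×10^-7 m⁴.
θ = (T/G)·Σ L_i/J_i = (967.2/74.6×10⁹)·(0.516/3.05×10^-7 + 0.379/8.61×10^-8 + 0.706/2.29×10^-7 + 0.528/1.36×10^-7) = 0.1693 rad.

9.70°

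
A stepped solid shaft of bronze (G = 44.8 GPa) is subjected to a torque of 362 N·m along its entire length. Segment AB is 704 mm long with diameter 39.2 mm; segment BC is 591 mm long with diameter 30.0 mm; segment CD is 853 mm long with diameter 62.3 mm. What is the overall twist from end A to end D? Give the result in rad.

0.0893 rad

J_AB = π(0.0392)⁴/32 = 2.32×10^-7 m⁴; J_BC = π(0.0300)⁴/32 = 7.95×10^-8 m⁴; J_CD = π(0.0623)⁴/32 = 1.48×10^-6 m⁴.
θ = (T/G)·Σ L_i/J_i = (362.0/44.8×10⁹)·(0.704/2.32×10^-7 + 0.591/7.95×10^-8 + 0.853/1.48×10^-6) = 0.08925 rad.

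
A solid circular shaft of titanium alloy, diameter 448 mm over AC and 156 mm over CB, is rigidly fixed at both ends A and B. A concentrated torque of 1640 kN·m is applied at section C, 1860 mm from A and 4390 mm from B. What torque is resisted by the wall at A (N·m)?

1.63e6 N·m

Compatibility: T_A·a/J_AC = T_B·b/J_CB with T_A + T_B = T₀.
J_AC = 3.95×10^-3 m⁴, J_CB = 5.81×10^-5 m⁴, so T_A = T₀·(J_AC/a)/((J_AC/a)+(J_CB/b)) = 1.630e6 N·m, T_B = 10150 N·m.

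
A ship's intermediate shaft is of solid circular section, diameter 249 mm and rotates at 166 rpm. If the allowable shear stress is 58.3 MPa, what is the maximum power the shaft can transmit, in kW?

3070 kW

J = πd⁴/32 = π(0.249)⁴/32 = 3.774×10^-4 m⁴.
T_max = τ_allow·J/r = 5.83×10^7 × 3.774×10^-4 / 0.124 = 176700 N·m.
ω = 2π·166/60 = 17.38 rad/s, so P_max = T_max·ω = 3.072×10^6 W.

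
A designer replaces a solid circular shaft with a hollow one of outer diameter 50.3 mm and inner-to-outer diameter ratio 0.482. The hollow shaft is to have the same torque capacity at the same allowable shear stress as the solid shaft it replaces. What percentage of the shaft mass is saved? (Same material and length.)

Equal τ_max and T ⇒ the solid shaft needs d_s³ = d_o³(1−k⁴), so d_s = 50.3·(1−0.482⁴)^(1/3) = 49.38 mm.
Area ratio A_h/A_s = d_o²(1−k²)/d_s² = (1−k²)/(1−k⁴)^(2/3) = 0.7966.
Mass saving = 1 − 0.7966 = 20.3 %.

20.3 %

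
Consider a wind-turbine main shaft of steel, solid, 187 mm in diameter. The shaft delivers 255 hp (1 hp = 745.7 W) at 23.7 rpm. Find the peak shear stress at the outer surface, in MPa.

ω = 2π·23.7/60 = 2.482 rad/s, so T = P/ω = 255×745.7 / 2.482 = 76620 N·m.
J = πd⁴/32 = π(0.187)⁴/32 = 1.201×10^-4 m⁴.
τ_max = T·r/J = 76620 × 0.0935 / 1.201×10^-4 = 5.967×10^7 Pa.

59.7 MPa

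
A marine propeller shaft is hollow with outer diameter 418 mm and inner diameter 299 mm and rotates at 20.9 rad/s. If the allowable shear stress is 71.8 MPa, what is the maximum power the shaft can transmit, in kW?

J = π(d_o⁴ − d_i⁴)/32 = π(0.418⁴ − 0.299⁴)/32 = 2.212×10^-3 m⁴.
T_max = τ_allow·J/r = 7.18×10^7 × 2.212×10^-3 / 0.209 = 760100 N·m.
ω = 20.9 rad/s, so P_max = T_max·ω = 1.589×10^7 W.

15900 kW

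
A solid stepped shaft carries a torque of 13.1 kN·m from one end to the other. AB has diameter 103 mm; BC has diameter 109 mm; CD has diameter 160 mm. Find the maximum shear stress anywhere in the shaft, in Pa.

6.11e7 Pa

Under the same torque, τ_max = 16T/(πd³) is largest where d is smallest — segment AB (d = 103 mm).
τ_max = 16·13100/(π·(0.103)³) = 6.106×10^7 Pa.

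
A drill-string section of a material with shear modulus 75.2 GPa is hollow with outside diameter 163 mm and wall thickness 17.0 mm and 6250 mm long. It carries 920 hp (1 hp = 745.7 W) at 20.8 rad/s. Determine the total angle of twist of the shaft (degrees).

3.73°

ω = 20.8 rad/s, so T = P/ω = 920×745.7 / 20.80 = 32980 N·m.
J = π(d_o⁴ − d_i⁴)/32 = π(0.163⁴ − 0.129⁴)/32 = 4.212×10^-5 m⁴.
θ = T·L/(G·J) = 32980 × 6.25 / (75.2×10⁹ × 4.212×10^-5) = 0.06509 rad.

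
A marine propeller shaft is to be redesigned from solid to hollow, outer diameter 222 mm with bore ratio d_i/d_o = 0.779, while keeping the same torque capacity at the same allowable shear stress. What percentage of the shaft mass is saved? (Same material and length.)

Equal τ_max and T ⇒ the solid shaft needs d_s³ = d_o³(1−k⁴), so d_s = 222·(1−0.779⁴)^(1/3) = 190.5 mm.
Area ratio A_h/A_s = d_o²(1−k²)/d_s² = (1−k²)/(1−k⁴)^(2/3) = 0.5340.
Mass saving = 1 − 0.5340 = 46.6 %.

46.6 %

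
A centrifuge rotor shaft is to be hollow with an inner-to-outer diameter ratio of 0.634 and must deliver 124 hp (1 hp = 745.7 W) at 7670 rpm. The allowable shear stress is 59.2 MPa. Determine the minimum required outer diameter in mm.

ω = 2π·7670/60 = 803.2 rad/s, so T = P/ω = 124×745.7 / 803.2 = 115.1 N·m.
For a hollow shaft with d_i/d_o = 0.634: τ_max = 16T/(π d_o³ (1−k⁴)), so d_o = [16T/(π τ_allow (1−k⁴))]^(1/3) = [16·115.1/(π·5.92×10^7·0.8384)]^(1/3) = 0.02277 m.

22.8 mm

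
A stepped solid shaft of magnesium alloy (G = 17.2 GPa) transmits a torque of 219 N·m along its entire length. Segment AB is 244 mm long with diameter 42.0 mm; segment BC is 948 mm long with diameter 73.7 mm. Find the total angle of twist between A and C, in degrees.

J_AB = π(0.0420)⁴/32 = 3.05×10^-7 m⁴; J_BC = π(0.0737)⁴/32 = 2.90×10^-6 m⁴.
θ = (T/G)·Σ L_i/J_i = (219.0/17.2×10⁹)·(0.244/3.05×10^-7 + 0.948/2.90×10^-6) = 0.01434 rad.

0.821°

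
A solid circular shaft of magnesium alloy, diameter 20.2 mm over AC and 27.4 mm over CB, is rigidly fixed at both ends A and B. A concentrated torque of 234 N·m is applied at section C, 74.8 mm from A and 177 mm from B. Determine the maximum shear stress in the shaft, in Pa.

Compatibility: T_A·a/J_AC = T_B·b/J_CB with T_A + T_B = T₀.
J_AC = 1.63×10^-8 m⁴, J_CB = 5.53×10^-8 m⁴, so T_A = T₀·(J_AC/a)/((J_AC/a)+(J_CB/b)) = 96.27 N·m, T_B = 137.7 N·m.
τ in each portion: τ_AC = 5.95×10^7 Pa, τ_CB = 3.41×10^7 Pa; maximum is in AC.
τ_max = T_AC·r/J = 96.27·0.0101/1.63×10^-8 = 5.949×10^7 Pa.

5.95e7 Pa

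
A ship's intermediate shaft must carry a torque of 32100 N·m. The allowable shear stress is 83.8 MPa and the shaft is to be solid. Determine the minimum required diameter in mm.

For a solid shaft τ_max = 16T/(πd³), so d = (16T/(π τ_allow))^(1/3) = (16·32100/(π·8.38×10^7))^(1/3) = 0.1250 m.

125 mm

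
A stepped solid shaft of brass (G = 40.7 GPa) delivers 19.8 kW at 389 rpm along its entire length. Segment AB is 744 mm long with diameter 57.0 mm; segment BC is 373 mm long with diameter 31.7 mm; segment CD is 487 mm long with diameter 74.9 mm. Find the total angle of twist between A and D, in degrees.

3.17°

ω = 2π·389/60 = 40.74 rad/s, so T = P/ω = 19.8×10³ / 40.74 = 486.1 N·m.
J_AB = π(0.0570)⁴/32 = 1.04×10^-6 m⁴; J_BC = π(0.0317)⁴/32 = 9.91×10^-8 m⁴; J_CD = π(0.0749)⁴/32 = 3.09×10^-6 m⁴.
θ = (T/G)·Σ L_i/J_i = (486.1/40.7×10⁹)·(0.744/1.04×10^-6 + 0.373/9.91×10^-8 + 0.487/3.09×10^-6) = 0.05539 rad.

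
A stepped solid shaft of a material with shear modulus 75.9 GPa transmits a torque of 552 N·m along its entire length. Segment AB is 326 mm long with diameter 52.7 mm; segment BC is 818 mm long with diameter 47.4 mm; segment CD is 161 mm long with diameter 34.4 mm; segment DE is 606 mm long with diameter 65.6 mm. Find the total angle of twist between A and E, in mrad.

J_AB = π(0.0527)⁴/32 = 7.57×10^-7 m⁴; J_BC = π(0.0474)⁴/32 = 4.96×10^-7 m⁴; J_CD = π(0.0344)⁴/32 = 1.37×10^-7 m⁴; J_DE = π(0.0656)⁴/32 = 1.82×10^-6 m⁴.
θ = (T/G)·Σ L_i/J_i = (552.0/75.9×10⁹)·(0.326/7.57×10^-7 + 0.818/4.96×10^-7 + 0.161/1.37×10^-7 + 0.606/1.82×10^-6) = 0.02608 rad.

26.1 mrad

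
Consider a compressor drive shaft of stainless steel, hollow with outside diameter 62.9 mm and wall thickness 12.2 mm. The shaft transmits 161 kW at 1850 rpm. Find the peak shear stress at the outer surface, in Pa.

ω = 2π·1850/60 = 193.7 rad/s, so T = P/ω = 161×10³ / 193.7 = 831.0 N·m.
J = π(d_o⁴ − d_i⁴)/32 = π(0.0629⁴ − 0.0385⁴)/32 = 1.321×10^-6 m⁴.
τ_max = T·r/J = 831.0 × 0.0314 / 1.321×10^-6 = 1.978×10^7 Pa.

1.98e7 Pa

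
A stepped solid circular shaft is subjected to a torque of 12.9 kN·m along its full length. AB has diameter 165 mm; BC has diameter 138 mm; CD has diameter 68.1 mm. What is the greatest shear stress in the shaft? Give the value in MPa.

Under the same torque, τ_max = 16T/(πd³) is largest where d is smallest — segment CD (d = 68.1 mm).
τ_max = 16·12900/(π·(0.0681)³) = 2.080×10^8 Pa.

208 MPa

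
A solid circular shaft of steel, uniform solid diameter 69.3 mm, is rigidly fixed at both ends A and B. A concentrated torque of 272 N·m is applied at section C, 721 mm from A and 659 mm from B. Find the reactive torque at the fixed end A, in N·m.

With uniform GJ and both ends fixed, compatibility θ_AC = θ_CB gives T_A·a = T_B·b, together with T_A + T_B = T₀.
T_A = T₀·b/(a+b) = 272.0·659/1380 = 129.9 N·m; T_B = 142.1 N·m.

130 N·m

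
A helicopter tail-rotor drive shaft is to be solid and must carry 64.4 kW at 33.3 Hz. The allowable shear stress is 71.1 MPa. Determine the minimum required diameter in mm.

ω = 2π·33.3 = 209.2 rad/s, so T = P/ω = 64.4×10³ / 209.2 = 307.8 N·m.
For a solid shaft τ_max = 16T/(πd³), so d = (16T/(π τ_allow))^(1/3) = (16·307.8/(π·7.11×10^7))^(1/3) = 0.02804 m.

28.0 mm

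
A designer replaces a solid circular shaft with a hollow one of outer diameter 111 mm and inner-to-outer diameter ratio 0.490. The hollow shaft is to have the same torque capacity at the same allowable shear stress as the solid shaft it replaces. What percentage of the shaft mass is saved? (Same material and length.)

20.9 %

Equal τ_max and T ⇒ the solid shaft needs d_s³ = d_o³(1−k⁴), so d_s = 111·(1−0.490⁴)^(1/3) = 108.8 mm.
Area ratio A_h/A_s = d_o²(1−k²)/d_s² = (1−k²)/(1−k⁴)^(2/3) = 0.7906.
Mass saving = 1 − 0.7906 = 20.9 %.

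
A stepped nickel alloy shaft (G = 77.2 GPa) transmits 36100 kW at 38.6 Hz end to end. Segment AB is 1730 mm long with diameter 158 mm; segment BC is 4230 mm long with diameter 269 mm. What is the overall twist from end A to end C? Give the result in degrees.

ω = 2π·38.6 = 242.5 rad/s, so T = P/ω = 36100×10³ / 242.5 = 148800 N·m.
J_AB = π(0.158)⁴/32 = 6.12×10^-5 m⁴; J_BC = π(0.269)⁴/32 = 5.14×10^-4 m⁴.
θ = (T/G)·Σ L_i/J_i = (148800/77.2×10⁹)·(1.73/6.12×10^-5 + 4.23/5.14×10^-4) = 0.07038 rad.

4.03°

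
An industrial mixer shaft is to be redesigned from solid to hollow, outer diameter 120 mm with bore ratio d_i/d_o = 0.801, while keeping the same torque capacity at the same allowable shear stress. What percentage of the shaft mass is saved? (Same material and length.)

Equal τ_max and T ⇒ the solid shaft needs d_s³ = d_o³(1−k⁴), so d_s = 120·(1−0.801⁴)^(1/3) = 100.6 mm.
Area ratio A_h/A_s = d_o²(1−k²)/d_s² = (1−k²)/(1−k⁴)^(2/3) = 0.5104.
Mass saving = 1 − 0.5104 = 49.0 %.

49.0 %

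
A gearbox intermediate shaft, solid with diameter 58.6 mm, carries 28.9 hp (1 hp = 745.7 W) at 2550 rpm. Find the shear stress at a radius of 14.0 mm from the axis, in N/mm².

ω = 2π·2550/60 = 267.0 rad/s, so T = P/ω = 28.9×745.7 / 267.0 = 80.70 N·m.
J = πd⁴/32 = π(0.0586)⁴/32 = 1.158×10^-6 m⁴.
Shear stress varies linearly with radius: τ = T·r/J = 80.70 × 0.0140 / 1.158×10^-6 = 9.760×10^5 Pa.

0.976 N/mm²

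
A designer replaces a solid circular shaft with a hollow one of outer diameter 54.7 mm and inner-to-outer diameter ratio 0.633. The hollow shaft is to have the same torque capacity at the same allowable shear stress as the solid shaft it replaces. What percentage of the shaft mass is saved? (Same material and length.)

32.7 %

Equal τ_max and T ⇒ the solid shaft needs d_s³ = d_o³(1−k⁴), so d_s = 54.7·(1−0.633⁴)^(1/3) = 51.60 mm.
Area ratio A_h/A_s = d_o²(1−k²)/d_s² = (1−k²)/(1−k⁴)^(2/3) = 0.6735.
Mass saving = 1 − 0.6735 = 32.7 %.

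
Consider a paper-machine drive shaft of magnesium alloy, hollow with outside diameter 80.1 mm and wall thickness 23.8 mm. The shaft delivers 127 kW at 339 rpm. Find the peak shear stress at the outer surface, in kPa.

ω = 2π·339/60 = 35.50 rad/s, so T = P/ω = 127×10³ / 35.50 = 3577 N·m.
J = π(d_o⁴ − d_i⁴)/32 = π(0.0801⁴ − 0.0325⁴)/32 = 3.932×10^-6 m⁴.
τ_max = T·r/J = 3577 × 0.0400 / 3.932×10^-6 = 3.644×10^7 Pa.

36400 kPa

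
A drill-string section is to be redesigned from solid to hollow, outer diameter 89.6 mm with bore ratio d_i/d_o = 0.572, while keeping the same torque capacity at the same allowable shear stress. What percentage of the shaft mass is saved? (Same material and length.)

27.4 %

Equal τ_max and T ⇒ the solid shaft needs d_s³ = d_o³(1−k⁴), so d_s = 89.6·(1−0.572⁴)^(1/3) = 86.28 mm.
Area ratio A_h/A_s = d_o²(1−k²)/d_s² = (1−k²)/(1−k⁴)^(2/3) = 0.7256.
Mass saving = 1 − 0.7256 = 27.4 %.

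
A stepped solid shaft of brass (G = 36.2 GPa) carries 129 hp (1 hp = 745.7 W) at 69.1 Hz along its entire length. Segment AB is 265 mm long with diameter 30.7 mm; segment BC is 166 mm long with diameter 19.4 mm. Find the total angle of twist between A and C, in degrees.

ω = 2π·69.1 = 434.2 rad/s, so T = P/ω = 129×745.7 / 434.2 = 221.6 N·m.
J_AB = π(0.0307)⁴/32 = 8.72×10^-8 m⁴; J_BC = π(0.0194)⁴/32 = 1.39×10^-8 m⁴.
θ = (T/G)·Σ L_i/J_i = (221.6/36.2×10⁹)·(0.265/8.72×10^-8 + 0.166/1.39×10^-8) = 0.09166 rad.

5.25°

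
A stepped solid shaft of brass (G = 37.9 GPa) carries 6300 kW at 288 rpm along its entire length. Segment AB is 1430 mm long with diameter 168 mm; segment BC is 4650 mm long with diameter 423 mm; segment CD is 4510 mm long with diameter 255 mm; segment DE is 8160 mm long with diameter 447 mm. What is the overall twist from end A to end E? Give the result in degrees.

10.3°

ω = 2π·288/60 = 30.16 rad/s, so T = P/ω = 6300×10³ / 30.16 = 208900 N·m.
J_AB = π(0.168)⁴/32 = 7.82×10^-5 m⁴; J_BC = π(0.423)⁴/32 = 3.14×10^-3 m⁴; J_CD = π(0.255)⁴/32 = 4.15×10^-4 m⁴; J_DE = π(0.447)⁴/32 = 3.92×10^-3 m⁴.
θ = (T/G)·Σ L_i/J_i = (208900/37.9×10⁹)·(1.43/7.82×10^-5 + 4.65/3.14×10^-3 + 4.51/4.15×10^-4 + 8.16/3.92×10^-3) = 0.1803 rad.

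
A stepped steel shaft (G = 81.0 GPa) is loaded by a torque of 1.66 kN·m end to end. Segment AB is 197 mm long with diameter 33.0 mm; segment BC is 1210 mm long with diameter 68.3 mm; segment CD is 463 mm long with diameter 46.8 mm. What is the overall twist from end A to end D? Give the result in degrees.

3.81°

J_AB = π(0.0330)⁴/32 = 1.16×10^-7 m⁴; J_BC = π(0.0683)⁴/32 = 2.14×10^-6 m⁴; J_CD = π(0.0468)⁴/32 = 4.71×10^-7 m⁴.
θ = (T/G)·Σ L_i/J_i = (1660/81.0×10⁹)·(0.197/1.16×10^-7 + 1.21/2.14×10^-6 + 0.463/4.71×10^-7) = 0.06643 rad.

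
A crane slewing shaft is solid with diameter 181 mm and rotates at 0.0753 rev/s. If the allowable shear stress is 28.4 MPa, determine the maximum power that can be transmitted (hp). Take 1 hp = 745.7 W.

21.0 hp

J = πd⁴/32 = π(0.181)⁴/32 = 1.054×10^-4 m⁴.
T_max = τ_allow·J/r = 2.84×10^7 × 1.054×10^-4 / 0.0905 = 33070 N·m.
ω = 2π·0.0753 = 0.4731 rad/s, so P_max = T_max·ω = 1.564×10^4 W.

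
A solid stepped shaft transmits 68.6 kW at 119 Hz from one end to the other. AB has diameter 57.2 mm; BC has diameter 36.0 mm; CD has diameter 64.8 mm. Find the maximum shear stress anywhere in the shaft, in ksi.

1.45 ksi

ω = 2π·119 = 747.7 rad/s, so T = P/ω = 68.6×10³ / 747.7 = 91.75 N·m.
Under the same torque, τ_max = 16T/(πd³) is largest where d is smallest — segment BC (d = 36.0 mm).
τ_max = 16·91.75/(π·(0.0360)³) = 1.002×10^7 Pa.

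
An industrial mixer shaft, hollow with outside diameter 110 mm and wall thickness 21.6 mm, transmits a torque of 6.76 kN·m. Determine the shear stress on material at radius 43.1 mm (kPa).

23500 kPa

J = π(d_o⁴ − d_i⁴)/32 = π(0.110⁴ − 0.0668⁴)/32 = 1.242×10^-5 m⁴.
Shear stress varies linearly with radius: τ = T·r/J = 6760 × 0.0431 / 1.242×10^-5 = 2.346×10^7 Pa.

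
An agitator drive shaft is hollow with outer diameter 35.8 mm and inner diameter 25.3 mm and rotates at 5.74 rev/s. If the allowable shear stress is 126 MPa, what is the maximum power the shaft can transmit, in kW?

30.7 kW

J = π(d_o⁴ − d_i⁴)/32 = π(0.0358⁴ − 0.0253⁴)/32 = 1.210×10^-7 m⁴.
T_max = τ_allow·J/r = 1.26×10^8 × 1.210×10^-7 / 0.0179 = 852.0 N·m.
ω = 2π·5.74 = 36.07 rad/s, so P_max = T_max·ω = 3.073×10^4 W.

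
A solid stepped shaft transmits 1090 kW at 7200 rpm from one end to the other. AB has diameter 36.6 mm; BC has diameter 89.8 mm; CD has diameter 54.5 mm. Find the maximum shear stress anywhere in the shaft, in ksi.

21.8 ksi

ω = 2π·7200/60 = 754.0 rad/s, so T = P/ω = 1090×10³ / 754.0 = 1446 N·m.
Under the same torque, τ_max = 16T/(πd³) is largest where d is smallest — segment AB (d = 36.6 mm).
τ_max = 16·1446/(π·(0.0366)³) = 1.502×10^8 Pa.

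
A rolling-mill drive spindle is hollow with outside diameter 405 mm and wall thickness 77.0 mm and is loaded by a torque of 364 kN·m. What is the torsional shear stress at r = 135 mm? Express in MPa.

J = π(d_o⁴ − d_i⁴)/32 = π(0.405⁴ − 0.251⁴)/32 = 2.252×10^-3 m⁴.
Shear stress varies linearly with radius: τ = T·r/J = 364000 × 0.135 / 2.252×10^-3 = 2.182×10^7 Pa.

21.8 MPa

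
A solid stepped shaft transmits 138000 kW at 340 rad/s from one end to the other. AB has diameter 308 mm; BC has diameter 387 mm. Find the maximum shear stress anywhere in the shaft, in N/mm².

70.7 N/mm²

ω = 340 rad/s, so T = P/ω = 138000×10³ / 340.0 = 405900 N·m.
Under the same torque, τ_max = 16T/(πd³) is largest where d is smallest — segment AB (d = 308 mm).
τ_max = 16·405900/(π·(0.308)³) = 7.075×10^7 Pa.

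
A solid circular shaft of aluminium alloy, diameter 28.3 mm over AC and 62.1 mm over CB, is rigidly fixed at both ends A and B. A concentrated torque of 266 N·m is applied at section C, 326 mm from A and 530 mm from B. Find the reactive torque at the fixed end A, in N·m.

Compatibility: T_A·a/J_AC = T_B·b/J_CB with T_A + T_B = T₀.
J_AC = 6.30×10^-8 m⁴, J_CB = 1.46×10^-6 m⁴, so T_A = T₀·(J_AC/a)/((J_AC/a)+(J_CB/b)) = 17.43 N·m, T_B = 248.6 N·m.

17.4 N·m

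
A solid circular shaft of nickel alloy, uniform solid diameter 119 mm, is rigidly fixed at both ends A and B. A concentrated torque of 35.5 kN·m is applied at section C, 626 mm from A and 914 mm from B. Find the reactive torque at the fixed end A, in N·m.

With uniform GJ and both ends fixed, compatibility θ_AC = θ_CB gives T_A·a = T_B·b, together with T_A + T_B = T₀.
T_A = T₀·b/(a+b) = 35500·914/1540 = 21070 N·m; T_B = 14430 N·m.

21100 N·m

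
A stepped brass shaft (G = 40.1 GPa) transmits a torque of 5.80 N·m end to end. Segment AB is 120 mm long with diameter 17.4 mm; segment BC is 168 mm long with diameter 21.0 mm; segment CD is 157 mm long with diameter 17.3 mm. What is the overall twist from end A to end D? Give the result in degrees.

J_AB = π(0.0174)⁴/32 = 9.00×10^-9 m⁴; J_BC = π(0.0210)⁴/32 = 1.91×10^-8 m⁴; J_CD = π(0.0173)⁴/32 = 8.79×10^-9 m⁴.
θ = (T/G)·Σ L_i/J_i = (5.800/40.1×10⁹)·(0.120/9.00×10^-9 + 0.168/1.91×10^-8 + 0.157/8.79×10^-9) = 5.784×10^-3 rad.

0.331°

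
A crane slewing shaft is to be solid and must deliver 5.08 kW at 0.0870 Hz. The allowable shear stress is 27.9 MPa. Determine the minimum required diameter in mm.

119 mm

ω = 2π·0.0870 = 0.5466 rad/s, so T = P/ω = 5.08×10³ / 0.5466 = 9293 N·m.
For a solid shaft τ_max = 16T/(πd³), so d = (16T/(π τ_allow))^(1/3) = (16·9293/(π·2.79×10^7))^(1/3) = 0.1193 m.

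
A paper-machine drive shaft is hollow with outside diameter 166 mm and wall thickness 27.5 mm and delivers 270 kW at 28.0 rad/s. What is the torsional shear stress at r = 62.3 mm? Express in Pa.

1.01e7 Pa

ω = 28.0 rad/s, so T = P/ω = 270×10³ / 28.00 = 9643 N·m.
J = π(d_o⁴ − d_i⁴)/32 = π(0.166⁴ − 0.111⁴)/32 = 5.964×10^-5 m⁴.
Shear stress varies linearly with radius: τ = T·r/J = 9643 × 0.0623 / 5.964×10^-5 = 1.007×10^7 Pa.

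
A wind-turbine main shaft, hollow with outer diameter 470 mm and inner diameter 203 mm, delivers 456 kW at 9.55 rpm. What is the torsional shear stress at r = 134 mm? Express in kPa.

ω = 2π·9.55/60 = 1.000 rad/s, so T = P/ω = 456×10³ / 1.000 = 456000 N·m.
J = π(d_o⁴ − d_i⁴)/32 = π(0.470⁴ − 0.203⁴)/32 = 4.624×10^-3 m⁴.
Shear stress varies linearly with radius: τ = T·r/J = 456000 × 0.134 / 4.624×10^-3 = 1.321×10^7 Pa.

13200 kPa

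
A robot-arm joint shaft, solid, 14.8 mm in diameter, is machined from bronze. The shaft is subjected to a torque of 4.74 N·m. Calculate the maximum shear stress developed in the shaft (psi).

1080 psi

J = πd⁴/32 = π(0.0148)⁴/32 = 4.710×10^-9 m⁴.
τ_max = T·r/J = 4.740 × 0.00740 / 4.710×10^-9 = 7.447×10^6 Pa.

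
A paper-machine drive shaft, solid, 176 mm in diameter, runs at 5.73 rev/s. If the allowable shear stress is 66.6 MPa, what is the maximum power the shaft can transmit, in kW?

J = πd⁴/32 = π(0.176)⁴/32 = 9.420×10^-5 m⁴.
T_max = τ_allow·J/r = 6.66×10^7 × 9.420×10^-5 / 0.0880 = 71290 N·m.
ω = 2π·5.73 = 36.00 rad/s, so P_max = T_max·ω = 2.567×10^6 W.

2570 kW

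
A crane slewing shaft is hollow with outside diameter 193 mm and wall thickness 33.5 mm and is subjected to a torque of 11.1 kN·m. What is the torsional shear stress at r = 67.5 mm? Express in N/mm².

J = π(d_o⁴ − d_i⁴)/32 = π(0.193⁴ − 0.126⁴)/32 = 1.115×10^-4 m⁴.
Shear stress varies linearly with radius: τ = T·r/J = 11100 × 0.0675 / 1.115×10^-4 = 6.721×10^6 Pa.

6.72 N/mm²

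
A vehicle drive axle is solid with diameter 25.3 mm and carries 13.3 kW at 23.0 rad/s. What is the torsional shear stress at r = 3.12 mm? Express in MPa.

44.9 MPa

ω = 23.0 rad/s, so T = P/ω = 13.3×10³ / 23.00 = 578.3 N·m.
J = πd⁴/32 = π(0.0253)⁴/32 = 4.022×10^-8 m⁴.
Shear stress varies linearly with radius: τ = T·r/J = 578.3 × 0.00312 / 4.022×10^-8 = 4.485×10^7 Pa.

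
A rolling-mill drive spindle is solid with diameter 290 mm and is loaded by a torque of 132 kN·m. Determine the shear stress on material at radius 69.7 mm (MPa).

J = πd⁴/32 = π(0.290)⁴/32 = 6.944×10^-4 m⁴.
Shear stress varies linearly with radius: τ = T·r/J = 132000 × 0.0697 / 6.944×10^-4 = 1.325×10^7 Pa.

13.2 MPa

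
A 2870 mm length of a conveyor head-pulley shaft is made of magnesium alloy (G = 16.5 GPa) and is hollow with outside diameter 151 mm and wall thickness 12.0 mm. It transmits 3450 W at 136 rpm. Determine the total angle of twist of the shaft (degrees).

0.0947°

ω = 2π·136/60 = 14.24 rad/s, so T = P/ω = 3450 / 14.24 = 242.2 N·m.
J = π(d_o⁴ − d_i⁴)/32 = π(0.151⁴ − 0.127⁴)/32 = 2.550×10^-5 m⁴.
θ = T·L/(G·J) = 242.2 × 2.87 / (16.5×10⁹ × 2.550×10^-5) = 1.652×10^-3 rad.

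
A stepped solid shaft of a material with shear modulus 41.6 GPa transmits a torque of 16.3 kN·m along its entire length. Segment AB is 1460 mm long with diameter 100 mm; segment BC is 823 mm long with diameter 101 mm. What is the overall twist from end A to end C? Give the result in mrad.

89.8 mrad

J_AB = π(0.100)⁴/32 = 9.82×10^-6 m⁴; J_BC = π(0.101)⁴/32 = 1.02×10^-5 m⁴.
θ = (T/G)·Σ L_i/J_i = (16300/41.6×10⁹)·(1.46/9.82×10^-6 + 0.823/1.02×10^-5) = 0.08984 rad.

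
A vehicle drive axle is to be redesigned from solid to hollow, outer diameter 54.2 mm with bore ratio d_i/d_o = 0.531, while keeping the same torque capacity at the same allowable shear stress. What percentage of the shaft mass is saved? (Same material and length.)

Equal τ_max and T ⇒ the solid shaft needs d_s³ = d_o³(1−k⁴), so d_s = 54.2·(1−0.531⁴)^(1/3) = 52.72 mm.
Area ratio A_h/A_s = d_o²(1−k²)/d_s² = (1−k²)/(1−k⁴)^(2/3) = 0.7588.
Mass saving = 1 − 0.7588 = 24.1 %.

24.1 %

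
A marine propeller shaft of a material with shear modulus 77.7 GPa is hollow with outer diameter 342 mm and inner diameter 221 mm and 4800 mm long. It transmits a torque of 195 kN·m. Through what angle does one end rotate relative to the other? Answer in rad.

0.0109 rad

J = π(d_o⁴ − d_i⁴)/32 = π(0.342⁴ − 0.221⁴)/32 = 1.109×10^-3 m⁴.
θ = T·L/(G·J) = 195000 × 4.80 / (77.7×10⁹ × 1.109×10^-3) = 0.01086 rad.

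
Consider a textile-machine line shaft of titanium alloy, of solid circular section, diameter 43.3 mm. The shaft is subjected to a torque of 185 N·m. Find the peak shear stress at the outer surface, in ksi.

J = πd⁴/32 = π(0.0433)⁴/32 = 3.451×10^-7 m⁴.
τ_max = T·r/J = 185.0 × 0.0216 / 3.451×10^-7 = 1.161×10^7 Pa.

1.68 ksi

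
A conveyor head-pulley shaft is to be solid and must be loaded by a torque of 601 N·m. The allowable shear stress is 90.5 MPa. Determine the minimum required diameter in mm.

32.3 mm

For a solid shaft τ_max = 16T/(πd³), so d = (16T/(π τ_allow))^(1/3) = (16·601.0/(π·9.05×10^7))^(1/3) = 0.03234 m.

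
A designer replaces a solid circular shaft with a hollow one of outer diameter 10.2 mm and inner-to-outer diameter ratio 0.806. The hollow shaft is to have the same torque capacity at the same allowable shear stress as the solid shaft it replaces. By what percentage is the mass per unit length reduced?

Equal τ_max and T ⇒ the solid shaft needs d_s³ = d_o³(1−k⁴), so d_s = 10.2·(1−0.806⁴)^(1/3) = 8.496 mm.
Area ratio A_h/A_s = d_o²(1−k²)/d_s² = (1−k²)/(1−k⁴)^(2/3) = 0.5049.
Mass saving = 1 − 0.5049 = 49.5 %.

49.5 %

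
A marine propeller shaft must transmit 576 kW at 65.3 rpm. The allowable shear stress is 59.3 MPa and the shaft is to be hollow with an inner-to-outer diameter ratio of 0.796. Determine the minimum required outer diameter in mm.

229 mm

ω = 2π·65.3/60 = 6.838 rad/s, so T = P/ω = 576×10³ / 6.838 = 84230 N·m.
For a hollow shaft with d_i/d_o = 0.796: τ_max = 16T/(π d_o³ (1−k⁴)), so d_o = [16T/(π τ_allow (1−k⁴))]^(1/3) = [16·84230/(π·5.93×10^7·0.5985)]^(1/3) = 0.2295 m.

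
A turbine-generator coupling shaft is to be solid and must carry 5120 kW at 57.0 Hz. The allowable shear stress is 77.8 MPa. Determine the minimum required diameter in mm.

97.8 mm

ω = 2π·57.0 = 358.1 rad/s, so T = P/ω = 5120×10³ / 358.1 = 14300 N·m.
For a solid shaft τ_max = 16T/(πd³), so d = (16T/(π τ_allow))^(1/3) = (16·14300/(π·7.78×10^7))^(1/3) = 0.09781 m.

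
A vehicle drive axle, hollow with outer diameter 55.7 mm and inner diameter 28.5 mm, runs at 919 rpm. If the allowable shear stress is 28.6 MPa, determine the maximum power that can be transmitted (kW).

J = π(d_o⁴ − d_i⁴)/32 = π(0.0557⁴ − 0.0285⁴)/32 = 8.802×10^-7 m⁴.
T_max = τ_allow·J/r = 2.86×10^7 × 8.802×10^-7 / 0.0278 = 903.9 N·m.
ω = 2π·919/60 = 96.24 rad/s, so P_max = T_max·ω = 8.699×10^4 W.

87.0 kW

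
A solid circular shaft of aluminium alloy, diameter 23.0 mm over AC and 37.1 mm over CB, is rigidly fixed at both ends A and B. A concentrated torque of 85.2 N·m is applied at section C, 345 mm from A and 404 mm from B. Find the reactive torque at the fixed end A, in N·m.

12.6 N·m

Compatibility: T_A·a/J_AC = T_B·b/J_CB with T_A + T_B = T₀.
J_AC = 2.75×10^-8 m⁴, J_CB = 1.86×10^-7 m⁴, so T_A = T₀·(J_AC/a)/((J_AC/a)+(J_CB/b)) = 12.56 N·m, T_B = 72.64 N·m.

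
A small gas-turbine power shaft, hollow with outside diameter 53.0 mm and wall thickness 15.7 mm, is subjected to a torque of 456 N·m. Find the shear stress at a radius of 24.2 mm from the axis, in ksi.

J = π(d_o⁴ − d_i⁴)/32 = π(0.0530⁴ − 0.0216⁴)/32 = 7.533×10^-7 m⁴.
Shear stress varies linearly with radius: τ = T·r/J = 456.0 × 0.0242 / 7.533×10^-7 = 1.465×10^7 Pa.

2.12 ksi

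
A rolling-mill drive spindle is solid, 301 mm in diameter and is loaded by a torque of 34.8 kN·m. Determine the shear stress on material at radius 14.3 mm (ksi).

0.0896 ksi

J = πd⁴/32 = π(0.301)⁴/32 = 8.059×10^-4 m⁴.
Shear stress varies linearly with radius: τ = T·r/J = 34800 × 0.0143 / 8.059×10^-4 = 6.175×10^5 Pa.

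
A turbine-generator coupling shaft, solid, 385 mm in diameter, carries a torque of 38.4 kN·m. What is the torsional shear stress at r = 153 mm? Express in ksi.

0.395 ksi

J = πd⁴/32 = π(0.385)⁴/32 = 2.157×10^-3 m⁴.
Shear stress varies linearly with radius: τ = T·r/J = 38400 × 0.153 / 2.157×10^-3 = 2.724×10^6 Pa.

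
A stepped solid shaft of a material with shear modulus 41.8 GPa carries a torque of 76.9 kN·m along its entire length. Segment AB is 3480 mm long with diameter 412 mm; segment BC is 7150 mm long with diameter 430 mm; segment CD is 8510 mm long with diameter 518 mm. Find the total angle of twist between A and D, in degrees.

0.481°

J_AB = π(0.412)⁴/32 = 2.83×10^-3 m⁴; J_BC = π(0.430)⁴/32 = 3.36×10^-3 m⁴; J_CD = π(0.518)⁴/32 = 7.07×10^-3 m⁴.
θ = (T/G)·Σ L_i/J_i = (76900/41.8×10⁹)·(3.48/2.83×10^-3 + 7.15/3.36×10^-3 + 8.51/7.07×10^-3) = 8.397×10^-3 rad.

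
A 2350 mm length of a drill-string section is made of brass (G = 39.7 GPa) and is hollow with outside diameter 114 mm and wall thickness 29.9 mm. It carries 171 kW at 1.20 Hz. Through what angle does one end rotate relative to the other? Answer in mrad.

85.3 mrad

ω = 2π·1.20 = 7.540 rad/s, so T = P/ω = 171×10³ / 7.540 = 22680 N·m.
J = π(d_o⁴ − d_i⁴)/32 = π(0.114⁴ − 0.0542⁴)/32 = 1.573×10^-5 m⁴.
θ = T·L/(G·J) = 22680 × 2.35 / (39.7×10⁹ × 1.573×10^-5) = 0.08532 rad.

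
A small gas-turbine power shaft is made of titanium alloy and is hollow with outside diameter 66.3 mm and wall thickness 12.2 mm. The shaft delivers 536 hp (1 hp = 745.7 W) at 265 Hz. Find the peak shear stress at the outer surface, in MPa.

ω = 2π·265 = 1665 rad/s, so T = P/ω = 536×745.7 / 1665 = 240.1 N·m.
J = π(d_o⁴ − d_i⁴)/32 = π(0.0663⁴ − 0.0419⁴)/32 = 1.594×10^-6 m⁴.
τ_max = T·r/J = 240.1 × 0.0331 / 1.594×10^-6 = 4.991×10^6 Pa.

4.99 MPa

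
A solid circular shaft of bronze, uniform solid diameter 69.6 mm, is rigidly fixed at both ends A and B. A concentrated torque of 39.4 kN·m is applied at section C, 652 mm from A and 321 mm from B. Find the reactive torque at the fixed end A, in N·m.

With uniform GJ and both ends fixed, compatibility θ_AC = θ_CB gives T_A·a = T_B·b, together with T_A + T_B = T₀.
T_A = T₀·b/(a+b) = 39400·321/973.0 = 13000 N·m; T_B = 26400 N·m.

13000 N·m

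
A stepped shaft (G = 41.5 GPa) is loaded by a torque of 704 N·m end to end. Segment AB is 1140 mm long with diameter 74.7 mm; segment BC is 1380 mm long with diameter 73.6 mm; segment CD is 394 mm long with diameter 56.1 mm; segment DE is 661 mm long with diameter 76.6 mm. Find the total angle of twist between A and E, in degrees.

J_AB = π(0.0747)⁴/32 = 3.06×10^-6 m⁴; J_BC = π(0.0736)⁴/32 = 2.88×10^-6 m⁴; J_CD = π(0.0561)⁴/32 = 9.72×10^-7 m⁴; J_DE = π(0.0766)⁴/32 = 3.38×10^-6 m⁴.
θ = (T/G)·Σ L_i/J_i = (704.0/41.5×10⁹)·(1.14/3.06×10^-6 + 1.38/2.88×10^-6 + 0.394/9.72×10^-7 + 0.661/3.38×10^-6) = 0.02464 rad.

1.41°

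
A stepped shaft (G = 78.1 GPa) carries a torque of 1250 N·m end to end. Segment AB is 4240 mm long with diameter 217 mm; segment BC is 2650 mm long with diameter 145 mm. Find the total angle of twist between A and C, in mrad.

J_AB = π(0.217)⁴/32 = 2.18×10^-4 m⁴; J_BC = π(0.145)⁴/32 = 4.34×10^-5 m⁴.
θ = (T/G)·Σ L_i/J_i = (1250/78.1×10⁹)·(4.24/2.18×10^-4 + 2.65/4.34×10^-5) = 1.289×10^-3 rad.

1.29 mrad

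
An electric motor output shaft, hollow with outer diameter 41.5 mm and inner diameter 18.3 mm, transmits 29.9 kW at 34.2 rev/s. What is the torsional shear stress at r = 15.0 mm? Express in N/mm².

7.45 N/mm²

ω = 2π·34.2 = 214.9 rad/s, so T = P/ω = 29.9×10³ / 214.9 = 139.1 N·m.
J = π(d_o⁴ − d_i⁴)/32 = π(0.0415⁴ − 0.0183⁴)/32 = 2.802×10^-7 m⁴.
Shear stress varies linearly with radius: τ = T·r/J = 139.1 × 0.0150 / 2.802×10^-7 = 7.449×10^6 Pa.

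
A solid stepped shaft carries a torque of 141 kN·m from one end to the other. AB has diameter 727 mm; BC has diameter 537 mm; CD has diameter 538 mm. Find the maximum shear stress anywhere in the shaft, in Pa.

Under the same torque, τ_max = 16T/(πd³) is largest where d is smallest — segment BC (d = 537 mm).
τ_max = 16·141000/(π·(0.537)³) = 4.637×10^6 Pa.

4.64e6 Pa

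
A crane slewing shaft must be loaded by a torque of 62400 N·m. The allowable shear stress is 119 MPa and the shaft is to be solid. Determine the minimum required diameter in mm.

For a solid shaft τ_max = 16T/(πd³), so d = (16T/(π τ_allow))^(1/3) = (16·62400/(π·1.19×10^8))^(1/3) = 0.1387 m.

139 mm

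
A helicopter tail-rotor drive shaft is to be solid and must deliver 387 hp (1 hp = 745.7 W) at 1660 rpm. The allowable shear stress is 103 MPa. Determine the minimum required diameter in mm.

ω = 2π·1660/60 = 173.8 rad/s, so T = P/ω = 387×745.7 / 173.8 = 1660 N·m.
For a solid shaft τ_max = 16T/(πd³), so d = (16T/(π τ_allow))^(1/3) = (16·1660/(π·1.03×10^8))^(1/3) = 0.04346 m.

43.5 mm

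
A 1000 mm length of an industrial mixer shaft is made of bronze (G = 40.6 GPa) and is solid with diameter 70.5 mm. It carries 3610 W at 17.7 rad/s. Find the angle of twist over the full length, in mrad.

2.07 mrad

ω = 17.7 rad/s, so T = P/ω = 3610 / 17.70 = 204.0 N·m.
J = πd⁴/32 = π(0.0705)⁴/32 = 2.425×10^-6 m⁴.
θ = T·L/(G·J) = 204.0 × 1.00 / (40.6×10⁹ × 2.425×10^-6) = 2.071×10^-3 rad.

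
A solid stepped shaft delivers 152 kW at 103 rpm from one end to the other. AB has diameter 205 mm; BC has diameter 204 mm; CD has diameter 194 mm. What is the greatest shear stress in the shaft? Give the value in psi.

1430 psi

ω = 2π·103/60 = 10.79 rad/s, so T = P/ω = 152×10³ / 10.79 = 14090 N·m.
Under the same torque, τ_max = 16T/(πd³) is largest where d is smallest — segment CD (d = 194 mm).
τ_max = 16·14090/(π·(0.194)³) = 9.830×10^6 Pa.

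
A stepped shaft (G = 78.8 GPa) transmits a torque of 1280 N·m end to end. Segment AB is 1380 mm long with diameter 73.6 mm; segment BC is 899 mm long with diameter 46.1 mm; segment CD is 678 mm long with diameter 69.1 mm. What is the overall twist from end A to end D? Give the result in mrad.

J_AB = π(0.0736)⁴/32 = 2.88×10^-6 m⁴; J_BC = π(0.0461)⁴/32 = 4.43×10^-7 m⁴; J_CD = π(0.0691)⁴/32 = 2.24×10^-6 m⁴.
θ = (T/G)·Σ L_i/J_i = (1280/78.8×10⁹)·(1.38/2.88×10^-6 + 0.899/4.43×10^-7 + 0.678/2.24×10^-6) = 0.04564 rad.

45.6 mrad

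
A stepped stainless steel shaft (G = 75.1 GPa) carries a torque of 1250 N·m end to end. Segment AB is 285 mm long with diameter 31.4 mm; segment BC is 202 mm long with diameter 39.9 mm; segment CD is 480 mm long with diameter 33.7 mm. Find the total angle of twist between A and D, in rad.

0.126 rad

J_AB = π(0.0314)⁴/32 = 9.54×10^-8 m⁴; J_BC = π(0.0399)⁴/32 = 2.49×10^-7 m⁴; J_CD = π(0.0337)⁴/32 = 1.27×10^-7 m⁴.
θ = (T/G)·Σ L_i/J_i = (1250/75.1×10⁹)·(0.285/9.54×10^-8 + 0.202/2.49×10^-7 + 0.480/1.27×10^-7) = 0.1263 rad.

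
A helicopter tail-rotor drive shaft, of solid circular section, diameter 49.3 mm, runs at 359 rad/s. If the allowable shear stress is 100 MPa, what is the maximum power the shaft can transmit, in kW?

J = πd⁴/32 = π(0.0493)⁴/32 = 5.799×10^-7 m⁴.
T_max = τ_allow·J/r = 1.00×10^8 × 5.799×10^-7 / 0.0246 = 2353 N·m.
ω = 359 rad/s, so P_max = T_max·ω = 8.446×10^5 W.

845 kW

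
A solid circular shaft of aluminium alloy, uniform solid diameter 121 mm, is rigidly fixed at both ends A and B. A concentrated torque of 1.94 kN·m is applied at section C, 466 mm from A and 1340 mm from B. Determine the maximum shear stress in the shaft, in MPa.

4.14 MPa

With uniform GJ and both ends fixed, compatibility θ_AC = θ_CB gives T_A·a = T_B·b, together with T_A + T_B = T₀.
T_A = T₀·b/(a+b) = 1940·1340/1806 = 1439 N·m; T_B = 500.6 N·m.
τ in each portion: τ_AC = 4.14×10^6 Pa, τ_CB = 1.44×10^6 Pa; maximum is in AC.
τ_max = T_AC·r/J = 1439·0.0605/2.10×10^-5 = 4.138×10^6 Pa.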